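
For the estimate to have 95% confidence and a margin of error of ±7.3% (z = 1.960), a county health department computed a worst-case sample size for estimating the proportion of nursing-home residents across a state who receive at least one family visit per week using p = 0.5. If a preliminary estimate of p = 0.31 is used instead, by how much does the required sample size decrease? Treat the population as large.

Conservative (p = 0.5): n = 1.960² × 0.25 / 0.073² ≈ 180.22 → 181.
Using p = 0.31: p(1−p) = 0.2139, so n = 1.960² × 0.2139 / 0.073² ≈ 154.20 → 155.
Reduction: 181 − 155 = 26.

26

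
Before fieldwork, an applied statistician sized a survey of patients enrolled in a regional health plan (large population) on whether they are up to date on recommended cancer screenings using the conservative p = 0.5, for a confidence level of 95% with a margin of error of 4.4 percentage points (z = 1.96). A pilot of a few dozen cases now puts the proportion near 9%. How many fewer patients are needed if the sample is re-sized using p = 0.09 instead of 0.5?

334

Conservative (p = 0.5): n = 1.96² × 0.25 / 0.044² ≈ 496.07 → 497.
Using p = 0.09: p(1−p) = 0.0819, so n = 1.96² × 0.0819 / 0.044² ≈ 162.51 → 163.
Reduction: 497 − 163 = 334.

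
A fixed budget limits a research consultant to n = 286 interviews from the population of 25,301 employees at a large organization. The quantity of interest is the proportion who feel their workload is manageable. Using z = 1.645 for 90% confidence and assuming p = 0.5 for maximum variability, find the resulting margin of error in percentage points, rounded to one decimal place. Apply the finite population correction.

Finite-population factor: (N−n)/(N−1) = (25301−286)/(25301−1) = 0.9887.
SE(p̂) = √[p(1−p)/n · (N−n)/(N−1)] = √[0.2500/286 × 0.9887] = 0.02940.
E = z × SE = 1.645 × 0.02940 = 0.04836 ≈ 4.8 percentage points.

4.8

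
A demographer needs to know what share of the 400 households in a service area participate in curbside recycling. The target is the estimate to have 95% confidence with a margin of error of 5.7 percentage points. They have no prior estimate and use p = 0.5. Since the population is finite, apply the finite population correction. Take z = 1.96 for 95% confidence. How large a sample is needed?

Unadjusted: n₀ = 1.96² × 0.50 × 0.50 / 0.057² ≈ 295.60, so n₀ = 296.
Finite population correction with N = 400: n = n₀ / (1 + (n₀−1)/N) = 296 / (1 + 295/400) = 296 / 1.7375 ≈ 170.36.
Rounding up, n = 171.

171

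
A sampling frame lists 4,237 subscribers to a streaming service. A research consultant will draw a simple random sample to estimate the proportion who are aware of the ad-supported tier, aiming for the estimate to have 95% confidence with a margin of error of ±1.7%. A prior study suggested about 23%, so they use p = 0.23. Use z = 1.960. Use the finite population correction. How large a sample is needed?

Unadjusted: n₀ = 1.960² × 0.23 × 0.77 / 0.017² ≈ 2354.14, so n₀ = 2355.
Finite population correction with N = 4,237: n = n₀ / (1 + (n₀−1)/N) = 2355 / (1 + 2354/4237) = 2355 / 1.5556 ≈ 1513.90.
Rounding up, n = 1514.

1514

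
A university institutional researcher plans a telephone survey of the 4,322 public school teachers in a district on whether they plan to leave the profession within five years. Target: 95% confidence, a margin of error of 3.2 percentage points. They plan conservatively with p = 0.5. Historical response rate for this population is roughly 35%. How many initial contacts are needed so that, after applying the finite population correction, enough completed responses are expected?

For 95% confidence, z = 1.96.
Completed interviews needed (unadjusted): n₀ = 1.96² × 0.2500 / 0.032² ≈ 937.89 → 938.
FPC for N = 4,322: n = 938 / (1 + 937/4322) = 938 / 1.2168 ≈ 770.88 → 771.
At a 35% response rate, contacts needed = 771 / 0.35 ≈ 2202.86 → 2203.

2203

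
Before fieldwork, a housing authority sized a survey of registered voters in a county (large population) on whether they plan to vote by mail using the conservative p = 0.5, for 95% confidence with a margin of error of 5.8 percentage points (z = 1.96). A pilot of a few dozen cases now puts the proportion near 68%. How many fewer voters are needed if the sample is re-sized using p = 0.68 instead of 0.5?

Conservative (p = 0.5): n = 1.96² × 0.25 / 0.058² ≈ 285.49 → 286.
Using p = 0.68: p(1−p) = 0.2176, so n = 1.96² × 0.2176 / 0.058² ≈ 248.49 → 249.
Reduction: 286 − 249 = 37.

37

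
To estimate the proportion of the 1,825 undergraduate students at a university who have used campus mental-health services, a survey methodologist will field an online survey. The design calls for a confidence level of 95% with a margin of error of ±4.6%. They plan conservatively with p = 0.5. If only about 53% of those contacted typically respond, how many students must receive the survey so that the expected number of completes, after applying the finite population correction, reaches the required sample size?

For 95% confidence, z = 1.96.
Completed interviews needed (unadjusted): n₀ = 1.96² × 0.2500 / 0.046² ≈ 453.88 → 454.
FPC for N = 1,825: n = 454 / (1 + 453/1825) = 454 / 1.2482 ≈ 363.72 → 364.
At a 53% response rate, contacts needed = 364 / 0.53 ≈ 686.79 → 687.

687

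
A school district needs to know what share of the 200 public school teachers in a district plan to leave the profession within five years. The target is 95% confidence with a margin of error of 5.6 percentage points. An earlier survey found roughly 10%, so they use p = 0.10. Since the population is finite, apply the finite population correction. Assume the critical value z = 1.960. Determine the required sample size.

72

Unadjusted: n₀ = 1.960² × 0.10 × 0.90 / 0.056² ≈ 110.25, so n₀ = 111.
Finite population correction with N = 200: n = n₀ / (1 + (n₀−1)/N) = 111 / (1 + 110/200) = 111 / 1.5500 ≈ 71.61.
Rounding up, n = 72.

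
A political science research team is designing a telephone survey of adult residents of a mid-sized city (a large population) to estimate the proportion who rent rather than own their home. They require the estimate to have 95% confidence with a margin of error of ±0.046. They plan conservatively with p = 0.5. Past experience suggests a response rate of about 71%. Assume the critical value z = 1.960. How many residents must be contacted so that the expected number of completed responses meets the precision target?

640

Completed interviews needed: n₀ = 1.960² × 0.2500 / 0.046² ≈ 453.88 → 454.
At a 71% response rate, contacts needed = 454 / 0.71 ≈ 639.44 → 640.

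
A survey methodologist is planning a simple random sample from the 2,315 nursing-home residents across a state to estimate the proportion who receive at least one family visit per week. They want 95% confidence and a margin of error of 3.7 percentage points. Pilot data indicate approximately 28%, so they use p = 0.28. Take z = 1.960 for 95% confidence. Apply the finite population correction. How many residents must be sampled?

455

Unadjusted: n₀ = 1.960² × 0.28 × 0.72 / 0.037² ≈ 565.72, so n₀ = 566.
Finite population correction with N = 2,315: n = n₀ / (1 + (n₀−1)/N) = 566 / (1 + 565/2315) = 566 / 1.2441 ≈ 454.96.
Rounding up, n = 455.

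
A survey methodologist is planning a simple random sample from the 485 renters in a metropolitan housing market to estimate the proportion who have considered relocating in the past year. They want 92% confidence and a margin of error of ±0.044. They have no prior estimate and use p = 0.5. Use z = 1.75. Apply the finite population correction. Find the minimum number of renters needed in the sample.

Unadjusted: n₀ = 1.75² × 0.50 × 0.50 / 0.044² ≈ 395.47, so n₀ = 396.
Finite population correction with N = 485: n = n₀ / (1 + (n₀−1)/N) = 396 / (1 + 395/485) = 396 / 1.8144 ≈ 218.25.
Rounding up, n = 219.

219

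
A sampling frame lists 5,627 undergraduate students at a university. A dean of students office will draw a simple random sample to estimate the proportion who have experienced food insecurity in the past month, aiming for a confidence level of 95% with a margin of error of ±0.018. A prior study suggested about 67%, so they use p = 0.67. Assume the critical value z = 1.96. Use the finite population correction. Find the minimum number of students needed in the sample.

Unadjusted: n₀ = 1.96² × 0.67 × 0.33 / 0.018² ≈ 2621.54, so n₀ = 2622.
Finite population correction with N = 5,627: n = n₀ / (1 + (n₀−1)/N) = 2622 / (1 + 2621/5627) = 2622 / 1.4658 ≈ 1788.80.
Rounding up, n = 1789.

1789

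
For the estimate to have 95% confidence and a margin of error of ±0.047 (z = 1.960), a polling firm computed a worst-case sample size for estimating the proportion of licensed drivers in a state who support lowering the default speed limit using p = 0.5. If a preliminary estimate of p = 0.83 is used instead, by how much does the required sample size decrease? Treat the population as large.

Conservative (p = 0.5): n = 1.960² × 0.25 / 0.047² ≈ 434.77 → 435.
Using p = 0.83: p(1−p) = 0.1411, so n = 1.960² × 0.1411 / 0.047² ≈ 245.38 → 246.
Reduction: 435 − 246 = 189.

189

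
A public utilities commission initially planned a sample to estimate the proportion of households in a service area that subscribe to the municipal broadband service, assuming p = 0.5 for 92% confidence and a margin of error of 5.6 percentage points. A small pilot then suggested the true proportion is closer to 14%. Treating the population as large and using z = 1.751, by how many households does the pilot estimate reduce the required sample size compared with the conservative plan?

127

Conservative (p = 0.5): n = 1.751² × 0.25 / 0.056² ≈ 244.42 → 245.
Using p = 0.14: p(1−p) = 0.1204, so n = 1.751² × 0.1204 / 0.056² ≈ 117.71 → 118.
Reduction: 245 − 118 = 127.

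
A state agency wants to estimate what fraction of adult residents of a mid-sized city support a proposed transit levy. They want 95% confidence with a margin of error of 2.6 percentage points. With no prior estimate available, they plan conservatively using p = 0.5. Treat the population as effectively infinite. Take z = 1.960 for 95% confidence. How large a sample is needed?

1421

With p = 0.5, p(1−p) = 0.25.
n = z²·p(1−p)/E² = 1.960² × 0.2500 / 0.026² = 3.8416 × 0.2500 / 0.000676 ≈ 1420.71.
Rounding up gives n = 1421.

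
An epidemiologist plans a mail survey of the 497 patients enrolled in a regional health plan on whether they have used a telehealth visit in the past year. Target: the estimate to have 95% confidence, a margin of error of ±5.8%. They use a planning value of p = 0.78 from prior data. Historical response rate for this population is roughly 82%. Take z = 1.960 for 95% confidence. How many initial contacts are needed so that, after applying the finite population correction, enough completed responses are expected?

Completed interviews needed (unadjusted): n₀ = 1.960² × 0.1716 / 0.058² ≈ 195.96 → 196.
FPC for N = 497: n = 196 / (1 + 195/497) = 196 / 1.3924 ≈ 140.77 → 141.
At an 82% response rate, contacts needed = 141 / 0.82 ≈ 171.95 → 172.

172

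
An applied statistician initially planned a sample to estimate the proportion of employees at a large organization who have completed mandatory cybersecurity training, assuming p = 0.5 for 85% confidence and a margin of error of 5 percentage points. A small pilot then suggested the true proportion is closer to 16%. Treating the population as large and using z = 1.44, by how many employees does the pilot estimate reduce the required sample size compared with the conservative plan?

Conservative (p = 0.5): n = 1.44² × 0.25 / 0.050² ≈ 207.36 → 208.
Using p = 0.16: p(1−p) = 0.1344, so n = 1.44² × 0.1344 / 0.050² ≈ 111.48 → 112.
Reduction: 208 − 112 = 96.

96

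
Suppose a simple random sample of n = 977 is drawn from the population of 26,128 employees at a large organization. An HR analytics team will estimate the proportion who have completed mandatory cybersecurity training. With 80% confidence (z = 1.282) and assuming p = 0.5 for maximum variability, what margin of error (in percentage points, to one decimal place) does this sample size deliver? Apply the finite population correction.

2.0

Finite-population factor: (N−n)/(N−1) = (26128−977)/(26128−1) = 0.9626.
SE(p̂) = √[p(1−p)/n · (N−n)/(N−1)] = √[0.2500/977 × 0.9626] = 0.01569.
E = z × SE = 1.282 × 0.01569 = 0.02012 ≈ 2.0 percentage points.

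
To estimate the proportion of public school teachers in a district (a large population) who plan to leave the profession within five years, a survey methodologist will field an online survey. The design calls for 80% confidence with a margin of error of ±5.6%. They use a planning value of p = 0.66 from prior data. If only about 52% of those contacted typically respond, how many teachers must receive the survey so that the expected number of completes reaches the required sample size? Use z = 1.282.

Completed interviews needed: n₀ = 1.282² × 0.2244 / 0.056² ≈ 117.60 → 118.
At a 52% response rate, contacts needed = 118 / 0.52 ≈ 226.92 → 227.

227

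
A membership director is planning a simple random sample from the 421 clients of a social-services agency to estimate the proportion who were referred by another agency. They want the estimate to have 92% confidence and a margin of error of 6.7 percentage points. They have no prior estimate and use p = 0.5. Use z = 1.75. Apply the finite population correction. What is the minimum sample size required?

Unadjusted: n₀ = 1.75² × 0.50 × 0.50 / 0.067² ≈ 170.56, so n₀ = 171.
Finite population correction with N = 421: n = n₀ / (1 + (n₀−1)/N) = 171 / (1 + 170/421) = 171 / 1.4038 ≈ 121.81.
Rounding up, n = 122.

122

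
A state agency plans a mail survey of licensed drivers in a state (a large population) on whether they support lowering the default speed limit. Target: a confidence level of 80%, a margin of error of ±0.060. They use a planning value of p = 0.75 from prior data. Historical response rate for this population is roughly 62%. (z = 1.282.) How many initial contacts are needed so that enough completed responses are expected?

139

Completed interviews needed: n₀ = 1.282² × 0.1875 / 0.060² ≈ 85.60 → 86.
At a 62% response rate, contacts needed = 86 / 0.62 ≈ 138.71 → 139.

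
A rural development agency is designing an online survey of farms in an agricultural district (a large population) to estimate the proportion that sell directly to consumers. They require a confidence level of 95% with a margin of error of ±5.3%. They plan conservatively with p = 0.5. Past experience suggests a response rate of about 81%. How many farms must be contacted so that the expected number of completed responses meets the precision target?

423

For 95% confidence, z = 1.96.
Completed interviews needed: n₀ = 1.96² × 0.2500 / 0.053² ≈ 341.90 → 342.
At an 81% response rate, contacts needed = 342 / 0.81 ≈ 422.22 → 423.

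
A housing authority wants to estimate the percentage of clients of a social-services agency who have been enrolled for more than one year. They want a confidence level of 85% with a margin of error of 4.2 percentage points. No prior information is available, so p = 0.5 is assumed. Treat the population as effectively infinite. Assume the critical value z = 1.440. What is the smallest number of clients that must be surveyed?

With p = 0.5, p(1−p) = 0.25.
n = z²·p(1−p)/E² = 1.440² × 0.2500 / 0.042² = 2.0736 × 0.2500 / 0.001764 ≈ 293.88.
Rounding up gives n = 294.

294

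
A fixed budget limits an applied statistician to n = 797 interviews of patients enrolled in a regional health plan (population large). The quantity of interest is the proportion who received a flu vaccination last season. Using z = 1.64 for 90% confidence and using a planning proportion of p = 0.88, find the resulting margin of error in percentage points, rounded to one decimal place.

1.9

SE(p̂) = √[p(1−p)/n] = √[0.1056/797] = 0.01151.
E = z × SE = 1.64 × 0.01151 = 0.01888, or 1.9 percentage points.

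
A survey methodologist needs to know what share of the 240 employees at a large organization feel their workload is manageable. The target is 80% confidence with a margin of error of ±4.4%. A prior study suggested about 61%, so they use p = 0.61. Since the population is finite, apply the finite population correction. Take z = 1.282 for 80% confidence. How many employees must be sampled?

110

Unadjusted: n₀ = 1.282² × 0.61 × 0.39 / 0.044² ≈ 201.96, so n₀ = 202.
Finite population correction with N = 240: n = n₀ / (1 + (n₀−1)/N) = 202 / (1 + 201/240) = 202 / 1.8375 ≈ 109.93.
Rounding up, n = 110.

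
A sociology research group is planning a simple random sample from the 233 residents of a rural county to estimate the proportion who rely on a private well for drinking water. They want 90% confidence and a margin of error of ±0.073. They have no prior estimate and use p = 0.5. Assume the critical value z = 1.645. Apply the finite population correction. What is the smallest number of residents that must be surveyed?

83

Unadjusted: n₀ = 1.645² × 0.50 × 0.50 / 0.073² ≈ 126.95, so n₀ = 127.
Finite population correction with N = 233: n = n₀ / (1 + (n₀−1)/N) = 127 / (1 + 126/233) = 127 / 1.5408 ≈ 82.43.
Rounding up, n = 83.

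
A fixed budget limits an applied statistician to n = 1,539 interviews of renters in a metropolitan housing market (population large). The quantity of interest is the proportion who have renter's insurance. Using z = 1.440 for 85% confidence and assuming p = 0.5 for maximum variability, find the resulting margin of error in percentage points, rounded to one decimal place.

1.8

SE(p̂) = √[p(1−p)/n] = √[0.2500/1539] = 0.01275.
E = z × SE = 1.440 × 0.01275 = 0.01835, or 1.8 percentage points.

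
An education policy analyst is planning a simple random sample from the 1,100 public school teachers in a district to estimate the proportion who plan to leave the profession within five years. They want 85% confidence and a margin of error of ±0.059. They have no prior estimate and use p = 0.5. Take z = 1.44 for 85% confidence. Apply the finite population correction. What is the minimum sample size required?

132

Unadjusted: n₀ = 1.44² × 0.50 × 0.50 / 0.059² ≈ 148.92, so n₀ = 149.
Finite population correction with N = 1,100: n = n₀ / (1 + (n₀−1)/N) = 149 / (1 + 148/1100) = 149 / 1.1345 ≈ 131.33.
Rounding up, n = 132.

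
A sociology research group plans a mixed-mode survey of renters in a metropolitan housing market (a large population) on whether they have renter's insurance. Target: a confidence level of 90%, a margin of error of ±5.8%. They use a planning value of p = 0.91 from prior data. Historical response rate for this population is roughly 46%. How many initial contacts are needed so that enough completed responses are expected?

For 90% confidence, z = 1.645.
Completed interviews needed: n₀ = 1.645² × 0.0819 / 0.058² ≈ 65.88 → 66.
At a 46% response rate, contacts needed = 66 / 0.46 ≈ 143.48 → 144.

144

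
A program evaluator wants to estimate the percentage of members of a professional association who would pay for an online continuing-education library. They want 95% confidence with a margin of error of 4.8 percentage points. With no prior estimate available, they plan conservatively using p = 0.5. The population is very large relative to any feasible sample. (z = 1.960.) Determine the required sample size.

With p = 0.5, p(1−p) = 0.25.
n = z²·p(1−p)/E² = 1.960² × 0.2500 / 0.048² = 3.8416 × 0.2500 / 0.002304 ≈ 416.84.
Rounding up gives n = 417.

417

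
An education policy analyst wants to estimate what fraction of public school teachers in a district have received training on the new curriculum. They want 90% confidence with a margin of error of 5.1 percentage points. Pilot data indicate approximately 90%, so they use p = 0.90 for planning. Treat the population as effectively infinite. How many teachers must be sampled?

94

For 90% confidence, z = 1.64.
With p = 0.90, p(1−p) = 0.0900.
n = z²·p(1−p)/E² = 1.64² × 0.0900 / 0.051² = 2.6896 × 0.0900 / 0.002601 ≈ 93.07.
Rounding up gives n = 94.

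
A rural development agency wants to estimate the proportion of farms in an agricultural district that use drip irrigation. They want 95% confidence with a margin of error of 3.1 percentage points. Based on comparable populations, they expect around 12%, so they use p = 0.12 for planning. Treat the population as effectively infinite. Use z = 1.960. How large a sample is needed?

With p = 0.12, p(1−p) = 0.1056.
n = z²·p(1−p)/E² = 1.960² × 0.1056 / 0.031² = 3.8416 × 0.1056 / 0.000961 ≈ 422.14.
Rounding up gives n = 423.

423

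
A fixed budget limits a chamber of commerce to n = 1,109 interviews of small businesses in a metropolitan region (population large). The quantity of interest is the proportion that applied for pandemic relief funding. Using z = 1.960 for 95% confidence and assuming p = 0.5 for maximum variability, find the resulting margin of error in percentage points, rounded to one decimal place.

SE(p̂) = √[p(1−p)/n] = √[0.2500/1109] = 0.01501.
E = z × SE = 1.960 × 0.01501 = 0.02943, or 2.9 percentage points.

2.9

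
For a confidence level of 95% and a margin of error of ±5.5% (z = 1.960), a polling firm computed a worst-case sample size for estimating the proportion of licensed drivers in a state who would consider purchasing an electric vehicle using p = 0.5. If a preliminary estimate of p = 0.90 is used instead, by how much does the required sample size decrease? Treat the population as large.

203

Conservative (p = 0.5): n = 1.960² × 0.25 / 0.055² ≈ 317.49 → 318.
Using p = 0.90: p(1−p) = 0.0900, so n = 1.960² × 0.0900 / 0.055² ≈ 114.30 → 115.
Reduction: 318 − 115 = 203.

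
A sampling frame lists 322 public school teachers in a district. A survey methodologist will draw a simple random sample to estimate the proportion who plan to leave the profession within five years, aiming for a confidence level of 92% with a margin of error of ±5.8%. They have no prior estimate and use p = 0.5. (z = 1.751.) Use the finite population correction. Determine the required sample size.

Unadjusted: n₀ = 1.751² × 0.50 × 0.50 / 0.058² ≈ 227.85, so n₀ = 228.
Finite population correction with N = 322: n = n₀ / (1 + (n₀−1)/N) = 228 / (1 + 227/322) = 228 / 1.7050 ≈ 133.73.
Rounding up, n = 134.

134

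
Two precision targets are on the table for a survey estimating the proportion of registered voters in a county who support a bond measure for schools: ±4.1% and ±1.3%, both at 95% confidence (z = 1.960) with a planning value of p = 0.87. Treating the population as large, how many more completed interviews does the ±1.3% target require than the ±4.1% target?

At ±4.1%: n = 1.960² × 0.1131 / 0.041² ≈ 258.47 → 259.
At ±1.3%: n = 1.960² × 0.1131 / 0.013² ≈ 2570.92 → 2571.
Additional respondents: 2571 − 259 = 2312.

2312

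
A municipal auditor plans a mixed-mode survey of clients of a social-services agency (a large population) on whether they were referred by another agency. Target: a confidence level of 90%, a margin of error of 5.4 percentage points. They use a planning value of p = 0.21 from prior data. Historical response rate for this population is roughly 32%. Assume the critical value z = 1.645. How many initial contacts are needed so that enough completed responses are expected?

Completed interviews needed: n₀ = 1.645² × 0.1659 / 0.054² ≈ 153.95 → 154.
At a 32% response rate, contacts needed = 154 / 0.32 ≈ 481.25 → 482.

482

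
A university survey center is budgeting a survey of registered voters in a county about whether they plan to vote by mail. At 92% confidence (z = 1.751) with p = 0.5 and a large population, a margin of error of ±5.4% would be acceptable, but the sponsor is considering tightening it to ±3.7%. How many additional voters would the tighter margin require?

297

At ±5.4%: n = 1.751² × 0.2500 / 0.054² ≈ 262.86 → 263.
At ±3.7%: n = 1.751² × 0.2500 / 0.037² ≈ 559.90 → 560.
Additional respondents: 560 − 263 = 297.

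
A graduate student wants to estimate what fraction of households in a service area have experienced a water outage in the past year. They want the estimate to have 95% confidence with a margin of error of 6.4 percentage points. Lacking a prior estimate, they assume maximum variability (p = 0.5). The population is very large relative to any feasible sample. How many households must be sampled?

235

For 95% confidence, z = 1.96.
With p = 0.5, p(1−p) = 0.25.
n = z²·p(1−p)/E² = 1.96² × 0.2500 / 0.064² = 3.8416 × 0.2500 / 0.004096 ≈ 234.47.
Rounding up gives n = 235.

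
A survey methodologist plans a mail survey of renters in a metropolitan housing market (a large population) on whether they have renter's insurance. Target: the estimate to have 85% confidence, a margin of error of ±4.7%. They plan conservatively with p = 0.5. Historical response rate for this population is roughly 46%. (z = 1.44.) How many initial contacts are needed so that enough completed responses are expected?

511

Completed interviews needed: n₀ = 1.44² × 0.2500 / 0.047² ≈ 234.68 → 235.
At a 46% response rate, contacts needed = 235 / 0.46 ≈ 510.87 → 511.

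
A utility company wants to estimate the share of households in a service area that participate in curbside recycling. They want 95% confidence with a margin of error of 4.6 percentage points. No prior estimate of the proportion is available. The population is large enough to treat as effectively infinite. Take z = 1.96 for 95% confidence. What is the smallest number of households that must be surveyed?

454

With no prior estimate, use p = 0.5, giving p(1−p) = 0.25.
n = z²·p(1−p)/E² = 1.96² × 0.2500 / 0.046² = 3.8416 × 0.2500 / 0.002116 ≈ 453.88.
Rounding up gives n = 454.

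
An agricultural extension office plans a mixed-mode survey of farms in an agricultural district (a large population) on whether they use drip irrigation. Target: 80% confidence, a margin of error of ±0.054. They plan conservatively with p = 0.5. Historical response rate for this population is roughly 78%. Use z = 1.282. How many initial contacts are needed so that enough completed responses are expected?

Completed interviews needed: n₀ = 1.282² × 0.2500 / 0.054² ≈ 140.91 → 141.
At a 78% response rate, contacts needed = 141 / 0.78 ≈ 180.77 → 181.

181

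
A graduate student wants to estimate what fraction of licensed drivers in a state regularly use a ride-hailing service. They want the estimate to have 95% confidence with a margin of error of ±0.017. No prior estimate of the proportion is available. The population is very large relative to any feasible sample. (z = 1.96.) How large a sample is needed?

With no prior estimate, use p = 0.5, giving p(1−p) = 0.25.
n = z²·p(1−p)/E² = 1.96² × 0.2500 / 0.017² = 3.8416 × 0.2500 / 0.000289 ≈ 3323.18.
Rounding up gives n = 3324.

3324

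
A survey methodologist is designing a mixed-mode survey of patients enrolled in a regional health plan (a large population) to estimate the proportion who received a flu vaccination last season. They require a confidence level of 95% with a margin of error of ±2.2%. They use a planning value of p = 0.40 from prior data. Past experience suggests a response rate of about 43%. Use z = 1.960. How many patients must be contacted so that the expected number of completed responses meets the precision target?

Completed interviews needed: n₀ = 1.960² × 0.2400 / 0.022² ≈ 1904.93 → 1905.
At a 43% response rate, contacts needed = 1905 / 0.43 ≈ 4430.23 → 4431.

4431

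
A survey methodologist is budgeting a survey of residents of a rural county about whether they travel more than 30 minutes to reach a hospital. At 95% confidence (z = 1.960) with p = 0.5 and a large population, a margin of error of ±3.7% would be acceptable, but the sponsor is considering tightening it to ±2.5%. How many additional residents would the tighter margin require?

At ±3.7%: n = 1.960² × 0.2500 / 0.037² ≈ 701.53 → 702.
At ±2.5%: n = 1.960² × 0.2500 / 0.025² ≈ 1536.64 → 1537.
Additional respondents: 1537 − 702 = 835.

835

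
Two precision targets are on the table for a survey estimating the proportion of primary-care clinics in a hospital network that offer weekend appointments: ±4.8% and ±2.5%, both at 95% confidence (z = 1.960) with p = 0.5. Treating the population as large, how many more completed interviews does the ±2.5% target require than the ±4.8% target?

At ±4.8%: n = 1.960² × 0.2500 / 0.048² ≈ 416.84 → 417.
At ±2.5%: n = 1.960² × 0.2500 / 0.025² ≈ 1536.64 → 1537.
Additional respondents: 1537 − 417 = 1120.

1120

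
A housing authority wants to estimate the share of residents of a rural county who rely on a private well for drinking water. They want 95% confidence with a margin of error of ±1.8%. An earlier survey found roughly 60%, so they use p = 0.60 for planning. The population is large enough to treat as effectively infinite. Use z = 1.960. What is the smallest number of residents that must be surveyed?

2846

With p = 0.60, p(1−p) = 0.2400.
n = z²·p(1−p)/E² = 1.960² × 0.2400 / 0.018² = 3.8416 × 0.2400 / 0.000324 ≈ 2845.63.
Rounding up gives n = 2846.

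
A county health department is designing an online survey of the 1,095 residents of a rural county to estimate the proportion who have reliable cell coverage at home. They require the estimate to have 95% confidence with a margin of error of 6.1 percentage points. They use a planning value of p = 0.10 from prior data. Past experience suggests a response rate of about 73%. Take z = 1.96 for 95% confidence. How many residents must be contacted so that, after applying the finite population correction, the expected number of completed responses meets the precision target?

Completed interviews needed (unadjusted): n₀ = 1.96² × 0.0900 / 0.061² ≈ 92.92 → 93.
FPC for N = 1,095: n = 93 / (1 + 92/1095) = 93 / 1.0840 ≈ 85.79 → 86.
At a 73% response rate, contacts needed = 86 / 0.73 ≈ 117.81 → 118.

118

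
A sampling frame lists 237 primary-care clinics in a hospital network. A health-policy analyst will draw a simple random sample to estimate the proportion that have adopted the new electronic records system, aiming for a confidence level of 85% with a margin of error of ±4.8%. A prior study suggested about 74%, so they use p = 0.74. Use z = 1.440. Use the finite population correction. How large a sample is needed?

101

Unadjusted: n₀ = 1.440² × 0.74 × 0.26 / 0.048² ≈ 173.16, so n₀ = 174.
Finite population correction with N = 237: n = n₀ / (1 + (n₀−1)/N) = 174 / (1 + 173/237) = 174 / 1.7300 ≈ 100.58.
Rounding up, n = 101.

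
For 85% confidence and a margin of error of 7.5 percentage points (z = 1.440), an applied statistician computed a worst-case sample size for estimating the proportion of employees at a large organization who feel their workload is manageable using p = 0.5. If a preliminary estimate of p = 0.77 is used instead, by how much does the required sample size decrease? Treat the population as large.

27

Conservative (p = 0.5): n = 1.440² × 0.25 / 0.075² ≈ 92.16 → 93.
Using p = 0.77: p(1−p) = 0.1771, so n = 1.440² × 0.1771 / 0.075² ≈ 65.29 → 66.
Reduction: 93 − 66 = 27.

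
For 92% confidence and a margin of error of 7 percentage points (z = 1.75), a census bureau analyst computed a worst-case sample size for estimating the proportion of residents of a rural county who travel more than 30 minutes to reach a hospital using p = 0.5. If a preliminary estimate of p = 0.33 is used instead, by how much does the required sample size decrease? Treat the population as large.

18

Conservative (p = 0.5): n = 1.75² × 0.25 / 0.070² ≈ 156.25 → 157.
Using p = 0.33: p(1−p) = 0.2211, so n = 1.75² × 0.2211 / 0.070² ≈ 138.19 → 139.
Reduction: 157 − 139 = 18.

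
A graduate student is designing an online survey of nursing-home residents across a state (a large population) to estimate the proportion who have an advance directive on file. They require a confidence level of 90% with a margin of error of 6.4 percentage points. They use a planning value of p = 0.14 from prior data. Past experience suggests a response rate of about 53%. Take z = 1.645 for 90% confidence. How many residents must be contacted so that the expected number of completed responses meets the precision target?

Completed interviews needed: n₀ = 1.645² × 0.1204 / 0.064² ≈ 79.54 → 80.
At a 53% response rate, contacts needed = 80 / 0.53 ≈ 150.94 → 151.

151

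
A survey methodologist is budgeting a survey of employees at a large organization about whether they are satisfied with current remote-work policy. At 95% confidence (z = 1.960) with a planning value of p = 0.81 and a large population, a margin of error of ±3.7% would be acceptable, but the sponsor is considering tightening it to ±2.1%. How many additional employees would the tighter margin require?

At ±3.7%: n = 1.960² × 0.1539 / 0.037² ≈ 431.86 → 432.
At ±2.1%: n = 1.960² × 0.1539 / 0.021² ≈ 1340.64 → 1341.
Additional respondents: 1341 − 432 = 909.

909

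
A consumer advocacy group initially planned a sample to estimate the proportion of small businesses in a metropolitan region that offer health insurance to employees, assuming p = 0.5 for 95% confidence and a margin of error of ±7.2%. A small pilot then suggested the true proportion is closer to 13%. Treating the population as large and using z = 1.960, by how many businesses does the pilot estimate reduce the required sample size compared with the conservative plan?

Conservative (p = 0.5): n = 1.960² × 0.25 / 0.072² ≈ 185.26 → 186.
Using p = 0.13: p(1−p) = 0.1131, so n = 1.960² × 0.1131 / 0.072² ≈ 83.81 → 84.
Reduction: 186 − 84 = 102.

102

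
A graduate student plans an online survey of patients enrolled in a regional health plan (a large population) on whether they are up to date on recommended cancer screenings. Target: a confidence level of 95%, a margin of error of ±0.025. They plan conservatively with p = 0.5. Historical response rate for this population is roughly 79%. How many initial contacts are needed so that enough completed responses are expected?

For 95% confidence, z = 1.960.
Completed interviews needed: n₀ = 1.960² × 0.2500 / 0.025² ≈ 1536.64 → 1537.
At a 79% response rate, contacts needed = 1537 / 0.79 ≈ 1945.57 → 1946.

1946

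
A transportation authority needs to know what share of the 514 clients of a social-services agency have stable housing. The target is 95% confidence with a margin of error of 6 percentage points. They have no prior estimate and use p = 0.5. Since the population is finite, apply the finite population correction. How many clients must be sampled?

176

For 95% confidence, z = 1.96.
Unadjusted: n₀ = 1.96² × 0.50 × 0.50 / 0.060² ≈ 266.78, so n₀ = 267.
Finite population correction with N = 514: n = n₀ / (1 + (n₀−1)/N) = 267 / (1 + 266/514) = 267 / 1.5175 ≈ 175.95.
Rounding up, n = 176.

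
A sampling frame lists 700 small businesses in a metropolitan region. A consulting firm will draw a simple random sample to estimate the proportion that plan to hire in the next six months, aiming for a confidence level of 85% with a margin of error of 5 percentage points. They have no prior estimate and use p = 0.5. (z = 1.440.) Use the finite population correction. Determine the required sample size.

Unadjusted: n₀ = 1.440² × 0.50 × 0.50 / 0.050² ≈ 207.36, so n₀ = 208.
Finite population correction with N = 700: n = n₀ / (1 + (n₀−1)/N) = 208 / (1 + 207/700) = 208 / 1.2957 ≈ 160.53.
Rounding up, n = 161.

161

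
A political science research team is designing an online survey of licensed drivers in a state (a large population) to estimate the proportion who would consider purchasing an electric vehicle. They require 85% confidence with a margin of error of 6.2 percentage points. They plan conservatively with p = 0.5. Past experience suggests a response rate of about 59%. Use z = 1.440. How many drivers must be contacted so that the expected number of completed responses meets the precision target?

229

Completed interviews needed: n₀ = 1.440² × 0.2500 / 0.062² ≈ 134.86 → 135.
At a 59% response rate, contacts needed = 135 / 0.59 ≈ 228.81 → 229.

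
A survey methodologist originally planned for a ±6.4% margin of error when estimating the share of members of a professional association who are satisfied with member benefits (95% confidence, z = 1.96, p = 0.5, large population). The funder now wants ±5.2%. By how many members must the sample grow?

121

At ±6.4%: n = 1.96² × 0.2500 / 0.064² ≈ 234.47 → 235.
At ±5.2%: n = 1.96² × 0.2500 / 0.052² ≈ 355.18 → 356.
Additional respondents: 356 − 235 = 121.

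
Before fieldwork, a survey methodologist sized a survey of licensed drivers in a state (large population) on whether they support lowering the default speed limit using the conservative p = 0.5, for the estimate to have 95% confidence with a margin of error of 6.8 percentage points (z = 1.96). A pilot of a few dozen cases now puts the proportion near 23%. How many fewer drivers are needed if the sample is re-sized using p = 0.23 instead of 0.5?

60

Conservative (p = 0.5): n = 1.96² × 0.25 / 0.068² ≈ 207.70 → 208.
Using p = 0.23: p(1−p) = 0.1771, so n = 1.96² × 0.1771 / 0.068² ≈ 147.13 → 148.
Reduction: 208 − 148 = 60.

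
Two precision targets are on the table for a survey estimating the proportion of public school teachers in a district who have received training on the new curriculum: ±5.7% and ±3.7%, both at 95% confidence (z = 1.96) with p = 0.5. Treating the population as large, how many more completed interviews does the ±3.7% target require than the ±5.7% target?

At ±5.7%: n = 1.96² × 0.2500 / 0.057² ≈ 295.60 → 296.
At ±3.7%: n = 1.96² × 0.2500 / 0.037² ≈ 701.53 → 702.
Additional respondents: 702 − 296 = 406.

406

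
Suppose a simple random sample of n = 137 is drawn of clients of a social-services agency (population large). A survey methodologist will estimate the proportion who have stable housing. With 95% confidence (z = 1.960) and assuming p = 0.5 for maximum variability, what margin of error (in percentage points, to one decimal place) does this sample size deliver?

SE(p̂) = √[p(1−p)/n] = √[0.2500/137] = 0.04272.
E = z × SE = 1.960 × 0.04272 = 0.08373, or 8.4 percentage points.

8.4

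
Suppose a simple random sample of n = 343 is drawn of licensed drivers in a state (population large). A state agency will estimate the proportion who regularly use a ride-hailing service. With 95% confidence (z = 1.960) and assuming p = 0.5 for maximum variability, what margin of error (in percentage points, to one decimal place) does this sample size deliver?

SE(p̂) = √[p(1−p)/n] = √[0.2500/343] = 0.02700.
E = z × SE = 1.960 × 0.02700 = 0.05292, or 5.3 percentage points.

5.3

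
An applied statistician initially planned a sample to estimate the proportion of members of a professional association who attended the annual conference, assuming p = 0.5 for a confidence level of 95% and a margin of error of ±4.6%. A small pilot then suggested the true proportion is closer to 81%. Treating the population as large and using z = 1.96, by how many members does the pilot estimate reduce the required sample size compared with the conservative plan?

Conservative (p = 0.5): n = 1.96² × 0.25 / 0.046² ≈ 453.88 → 454.
Using p = 0.81: p(1−p) = 0.1539, so n = 1.96² × 0.1539 / 0.046² ≈ 279.41 → 280.
Reduction: 454 − 280 = 174.

174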